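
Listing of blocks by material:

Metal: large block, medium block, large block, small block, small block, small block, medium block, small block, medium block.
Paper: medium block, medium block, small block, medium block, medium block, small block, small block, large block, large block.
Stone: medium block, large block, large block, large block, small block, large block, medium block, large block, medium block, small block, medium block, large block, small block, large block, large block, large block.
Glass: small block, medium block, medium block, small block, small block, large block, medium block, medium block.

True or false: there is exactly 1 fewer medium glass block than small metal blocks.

|medium glass blocks| = 4.
|small metal blocks| = 4.
The claim requires 4 − 4 (= 0) to equal 1, which does not hold.

False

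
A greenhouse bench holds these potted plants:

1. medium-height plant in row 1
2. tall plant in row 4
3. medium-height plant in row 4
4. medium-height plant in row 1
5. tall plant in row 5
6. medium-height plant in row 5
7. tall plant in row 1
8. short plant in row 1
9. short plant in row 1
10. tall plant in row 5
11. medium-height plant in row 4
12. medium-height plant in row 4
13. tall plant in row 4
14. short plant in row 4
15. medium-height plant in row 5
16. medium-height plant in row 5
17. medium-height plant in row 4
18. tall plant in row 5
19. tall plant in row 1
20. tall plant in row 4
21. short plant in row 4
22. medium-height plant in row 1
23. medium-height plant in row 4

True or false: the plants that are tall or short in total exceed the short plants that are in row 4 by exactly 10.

There are 12 plants that are tall or short.
There are 2 short plants in row 4.
The claim requires 12 − 2 (= 10) to equal 10, which holds.

True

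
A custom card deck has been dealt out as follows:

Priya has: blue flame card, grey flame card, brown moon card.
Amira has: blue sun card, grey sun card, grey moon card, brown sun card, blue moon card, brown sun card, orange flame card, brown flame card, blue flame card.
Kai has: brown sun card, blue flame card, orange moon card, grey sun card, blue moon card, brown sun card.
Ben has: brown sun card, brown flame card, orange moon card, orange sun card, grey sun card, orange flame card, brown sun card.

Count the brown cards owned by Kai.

2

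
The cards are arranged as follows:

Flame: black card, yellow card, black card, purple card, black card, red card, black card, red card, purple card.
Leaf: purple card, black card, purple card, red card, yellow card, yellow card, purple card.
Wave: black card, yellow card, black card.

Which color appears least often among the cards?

Counts by color: black 7, purple 5, yellow 4, red 3.
The minimum is 3, held uniquely by red.

red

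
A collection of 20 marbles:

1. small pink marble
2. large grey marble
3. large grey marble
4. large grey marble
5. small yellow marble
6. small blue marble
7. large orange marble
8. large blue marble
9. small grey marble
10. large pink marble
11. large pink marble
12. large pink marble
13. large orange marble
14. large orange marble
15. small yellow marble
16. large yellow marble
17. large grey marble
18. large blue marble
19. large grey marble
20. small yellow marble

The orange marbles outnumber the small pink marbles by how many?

2

orange marbles: 3.
small pink marbles: 1.
3 − 1 = 2.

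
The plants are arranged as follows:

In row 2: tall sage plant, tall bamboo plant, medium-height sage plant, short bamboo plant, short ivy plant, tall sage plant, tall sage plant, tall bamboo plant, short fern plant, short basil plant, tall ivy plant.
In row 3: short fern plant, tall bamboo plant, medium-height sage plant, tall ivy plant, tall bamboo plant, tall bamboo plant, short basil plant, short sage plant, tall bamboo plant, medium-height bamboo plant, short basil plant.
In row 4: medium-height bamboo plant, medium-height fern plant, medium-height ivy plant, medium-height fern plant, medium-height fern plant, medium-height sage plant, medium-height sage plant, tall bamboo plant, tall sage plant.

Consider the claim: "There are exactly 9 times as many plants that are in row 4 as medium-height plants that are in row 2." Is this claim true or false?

plants in row 4: 9.
medium-height plants in row 2: 1.
The claim requires 9 = 9 × 1 = 9, which holds.

True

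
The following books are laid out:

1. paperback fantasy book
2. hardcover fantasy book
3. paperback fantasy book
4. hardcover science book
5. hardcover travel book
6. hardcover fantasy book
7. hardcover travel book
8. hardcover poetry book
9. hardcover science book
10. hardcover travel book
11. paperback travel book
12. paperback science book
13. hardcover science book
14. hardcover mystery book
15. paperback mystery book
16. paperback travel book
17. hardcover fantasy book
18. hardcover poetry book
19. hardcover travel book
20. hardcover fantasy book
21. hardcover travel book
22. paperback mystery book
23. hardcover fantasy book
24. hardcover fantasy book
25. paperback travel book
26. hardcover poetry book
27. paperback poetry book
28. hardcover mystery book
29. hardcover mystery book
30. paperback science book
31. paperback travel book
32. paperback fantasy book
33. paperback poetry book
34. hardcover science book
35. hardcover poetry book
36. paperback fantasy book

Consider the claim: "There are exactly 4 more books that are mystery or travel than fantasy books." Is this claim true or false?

True

There are 14 books that are mystery or travel.
There are 10 fantasy books.
The claim requires 14 − 10 (= 4) to equal 4, which holds.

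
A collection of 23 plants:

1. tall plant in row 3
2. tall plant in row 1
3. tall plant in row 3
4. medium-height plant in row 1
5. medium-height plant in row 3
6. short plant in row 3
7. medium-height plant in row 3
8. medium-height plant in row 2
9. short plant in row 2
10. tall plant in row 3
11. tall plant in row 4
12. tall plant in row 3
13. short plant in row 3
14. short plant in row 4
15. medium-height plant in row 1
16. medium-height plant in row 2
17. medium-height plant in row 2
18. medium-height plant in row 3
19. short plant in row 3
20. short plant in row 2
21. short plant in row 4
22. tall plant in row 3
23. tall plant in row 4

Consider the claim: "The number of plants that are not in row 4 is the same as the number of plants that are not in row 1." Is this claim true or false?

False

There are 19 plants that are not in row 4.
There are 20 plants that are not in row 1.
The claim requires 19 = 20, which does not hold.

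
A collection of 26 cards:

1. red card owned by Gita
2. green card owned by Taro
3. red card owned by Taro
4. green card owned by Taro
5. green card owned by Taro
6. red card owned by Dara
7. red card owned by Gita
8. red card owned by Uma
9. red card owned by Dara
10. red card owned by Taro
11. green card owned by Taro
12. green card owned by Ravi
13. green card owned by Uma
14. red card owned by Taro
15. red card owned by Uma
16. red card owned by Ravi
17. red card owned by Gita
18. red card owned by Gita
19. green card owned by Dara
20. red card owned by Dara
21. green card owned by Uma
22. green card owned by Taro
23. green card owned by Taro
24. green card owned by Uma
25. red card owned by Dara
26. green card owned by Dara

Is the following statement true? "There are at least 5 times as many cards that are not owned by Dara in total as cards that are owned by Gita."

Count of cards that are not owned by Dara: 20.
Count of cards owned by Gita: 4.
The claim requires 20 ≥ 5 × 4 = 20, which holds.

True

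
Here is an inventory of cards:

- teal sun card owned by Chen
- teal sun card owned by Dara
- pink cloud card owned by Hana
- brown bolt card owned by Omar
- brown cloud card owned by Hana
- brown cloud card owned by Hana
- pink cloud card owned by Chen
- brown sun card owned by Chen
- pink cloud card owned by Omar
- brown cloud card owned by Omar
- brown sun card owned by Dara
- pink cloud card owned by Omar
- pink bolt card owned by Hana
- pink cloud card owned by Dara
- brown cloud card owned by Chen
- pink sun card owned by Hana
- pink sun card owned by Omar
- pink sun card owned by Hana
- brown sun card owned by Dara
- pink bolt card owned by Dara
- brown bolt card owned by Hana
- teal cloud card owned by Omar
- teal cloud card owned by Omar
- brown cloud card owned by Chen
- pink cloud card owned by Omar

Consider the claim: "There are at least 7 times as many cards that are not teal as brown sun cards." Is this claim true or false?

|cards that are not teal| = 21.
|brown sun cards| = 3.
The claim requires 21 ≥ 7 × 3 = 21, which holds.

True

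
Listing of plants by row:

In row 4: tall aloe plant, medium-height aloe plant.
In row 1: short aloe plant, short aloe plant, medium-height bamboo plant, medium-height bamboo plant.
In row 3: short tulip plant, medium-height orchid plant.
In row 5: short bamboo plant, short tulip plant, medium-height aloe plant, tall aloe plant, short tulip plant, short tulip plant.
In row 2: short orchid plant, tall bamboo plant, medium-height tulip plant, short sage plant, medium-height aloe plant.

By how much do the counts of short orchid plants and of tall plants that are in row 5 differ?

0

short orchid plants: 1. tall plants in row 5: 1.
|1 − 1| = 1 − 1 = 0.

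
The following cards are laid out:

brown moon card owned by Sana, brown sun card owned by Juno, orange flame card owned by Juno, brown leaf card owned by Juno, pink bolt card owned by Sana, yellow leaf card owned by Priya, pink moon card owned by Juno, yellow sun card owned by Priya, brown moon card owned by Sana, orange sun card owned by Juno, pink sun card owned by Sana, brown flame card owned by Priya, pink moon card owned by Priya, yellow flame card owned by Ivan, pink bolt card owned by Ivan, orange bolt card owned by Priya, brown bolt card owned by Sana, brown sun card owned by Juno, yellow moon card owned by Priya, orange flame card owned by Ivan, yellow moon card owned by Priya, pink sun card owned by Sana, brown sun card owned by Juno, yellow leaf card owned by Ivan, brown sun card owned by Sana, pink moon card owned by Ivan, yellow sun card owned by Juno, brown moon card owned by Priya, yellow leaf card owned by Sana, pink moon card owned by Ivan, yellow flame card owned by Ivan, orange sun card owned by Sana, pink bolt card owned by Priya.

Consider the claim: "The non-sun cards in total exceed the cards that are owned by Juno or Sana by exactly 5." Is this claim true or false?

False

non-sun cards: 23.
cards owned by Juno or Sana: 17.
The claim requires 23 − 17 (= 6) to equal 5, which does not hold.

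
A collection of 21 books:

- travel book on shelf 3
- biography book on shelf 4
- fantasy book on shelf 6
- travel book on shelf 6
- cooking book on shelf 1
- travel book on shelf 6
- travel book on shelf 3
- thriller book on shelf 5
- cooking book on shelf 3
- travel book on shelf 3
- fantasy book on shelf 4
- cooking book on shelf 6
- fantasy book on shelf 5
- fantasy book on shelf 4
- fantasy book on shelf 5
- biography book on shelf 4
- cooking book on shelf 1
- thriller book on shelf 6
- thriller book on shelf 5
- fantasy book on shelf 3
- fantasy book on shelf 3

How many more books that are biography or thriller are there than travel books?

0

books that are biography or thriller: 5.
travel books: 5.
5 − 5 = 0.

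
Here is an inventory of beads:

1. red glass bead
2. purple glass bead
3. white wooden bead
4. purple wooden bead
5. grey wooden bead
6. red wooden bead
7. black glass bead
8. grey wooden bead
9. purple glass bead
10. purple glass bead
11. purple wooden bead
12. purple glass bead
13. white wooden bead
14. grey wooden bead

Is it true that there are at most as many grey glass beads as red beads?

True

grey glass beads: 0.
red beads: 2.
The claim requires 0 ≤ 2, which holds.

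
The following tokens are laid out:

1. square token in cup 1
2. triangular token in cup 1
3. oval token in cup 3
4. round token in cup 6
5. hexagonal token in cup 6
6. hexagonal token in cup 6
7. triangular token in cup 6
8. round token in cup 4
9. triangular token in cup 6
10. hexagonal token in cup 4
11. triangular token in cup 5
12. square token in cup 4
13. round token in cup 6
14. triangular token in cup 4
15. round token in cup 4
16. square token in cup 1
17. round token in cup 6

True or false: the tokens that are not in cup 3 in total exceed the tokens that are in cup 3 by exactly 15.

There are 16 tokens that are not in cup 3.
There is 1 token in cup 3.
The claim requires 16 − 1 (= 15) to equal 15, which holds.

True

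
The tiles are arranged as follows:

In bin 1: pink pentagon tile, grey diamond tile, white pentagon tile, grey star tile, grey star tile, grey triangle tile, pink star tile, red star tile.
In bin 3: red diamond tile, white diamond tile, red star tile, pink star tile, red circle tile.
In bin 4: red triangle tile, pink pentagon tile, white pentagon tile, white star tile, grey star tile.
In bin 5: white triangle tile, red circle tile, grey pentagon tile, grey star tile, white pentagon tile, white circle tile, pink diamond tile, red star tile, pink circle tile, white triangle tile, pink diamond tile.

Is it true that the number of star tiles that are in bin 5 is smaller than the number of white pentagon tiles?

|star tiles in bin 5| = 2.
|white pentagon tiles| = 3.
The claim requires 2 < 3, which holds.

True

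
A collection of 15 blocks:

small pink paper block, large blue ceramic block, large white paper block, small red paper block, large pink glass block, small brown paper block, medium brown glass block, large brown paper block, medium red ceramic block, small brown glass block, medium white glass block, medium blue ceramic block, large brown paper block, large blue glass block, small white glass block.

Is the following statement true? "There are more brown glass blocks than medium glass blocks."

False

brown glass blocks: 2.
medium glass blocks: 2.
The claim requires 2 > 2, which does not hold.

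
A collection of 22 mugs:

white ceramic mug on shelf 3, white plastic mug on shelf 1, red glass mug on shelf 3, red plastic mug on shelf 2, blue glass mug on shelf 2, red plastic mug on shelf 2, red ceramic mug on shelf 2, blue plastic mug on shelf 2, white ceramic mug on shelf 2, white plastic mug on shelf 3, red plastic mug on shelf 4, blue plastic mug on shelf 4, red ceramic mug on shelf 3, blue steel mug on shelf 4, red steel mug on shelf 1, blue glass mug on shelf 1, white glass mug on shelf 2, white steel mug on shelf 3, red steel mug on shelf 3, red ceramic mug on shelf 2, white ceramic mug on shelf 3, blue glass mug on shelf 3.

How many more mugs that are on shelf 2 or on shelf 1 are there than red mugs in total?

2

mugs on shelf 2 or on shelf 1: 11.
red mugs: 9.
11 − 9 = 2.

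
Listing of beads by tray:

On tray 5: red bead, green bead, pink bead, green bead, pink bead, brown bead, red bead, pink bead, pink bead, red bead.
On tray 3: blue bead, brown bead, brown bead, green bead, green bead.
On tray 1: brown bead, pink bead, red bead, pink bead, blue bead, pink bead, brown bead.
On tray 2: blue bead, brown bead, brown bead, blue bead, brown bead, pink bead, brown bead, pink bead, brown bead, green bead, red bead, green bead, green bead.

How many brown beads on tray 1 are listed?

2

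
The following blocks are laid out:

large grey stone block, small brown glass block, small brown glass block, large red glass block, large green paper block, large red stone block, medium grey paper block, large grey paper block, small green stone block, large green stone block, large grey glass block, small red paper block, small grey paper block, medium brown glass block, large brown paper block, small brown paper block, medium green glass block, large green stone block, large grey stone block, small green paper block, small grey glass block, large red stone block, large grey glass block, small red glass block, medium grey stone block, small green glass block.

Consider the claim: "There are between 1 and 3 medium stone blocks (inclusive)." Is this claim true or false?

True

medium stone blocks: 1.
The claim requires 1 ≤ 1 ≤ 3, which holds.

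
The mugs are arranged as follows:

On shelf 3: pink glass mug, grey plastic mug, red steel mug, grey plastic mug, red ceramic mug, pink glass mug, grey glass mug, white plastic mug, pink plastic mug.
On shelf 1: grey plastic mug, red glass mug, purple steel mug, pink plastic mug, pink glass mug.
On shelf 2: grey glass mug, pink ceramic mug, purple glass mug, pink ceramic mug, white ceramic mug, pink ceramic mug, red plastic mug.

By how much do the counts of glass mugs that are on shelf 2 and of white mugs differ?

0

glass mugs on shelf 2: 2. white mugs: 2.
|2 − 2| = 2 − 2 = 0.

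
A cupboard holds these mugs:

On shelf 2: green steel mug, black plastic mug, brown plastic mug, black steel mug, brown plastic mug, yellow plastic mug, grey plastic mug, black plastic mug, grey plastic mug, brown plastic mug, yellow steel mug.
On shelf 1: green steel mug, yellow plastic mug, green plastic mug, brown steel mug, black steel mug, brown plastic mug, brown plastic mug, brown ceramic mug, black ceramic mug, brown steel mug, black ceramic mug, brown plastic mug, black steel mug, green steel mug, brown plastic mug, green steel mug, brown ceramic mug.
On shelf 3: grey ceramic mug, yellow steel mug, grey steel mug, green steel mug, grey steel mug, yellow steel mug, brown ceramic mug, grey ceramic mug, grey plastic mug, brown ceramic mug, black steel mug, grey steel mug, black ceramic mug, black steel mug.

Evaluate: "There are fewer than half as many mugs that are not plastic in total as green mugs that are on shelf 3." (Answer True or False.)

False

There are 27 mugs that are not plastic.
There is 1 green mug on shelf 3.
The claim requires 2 × 27 = 54 < 1, which does not hold.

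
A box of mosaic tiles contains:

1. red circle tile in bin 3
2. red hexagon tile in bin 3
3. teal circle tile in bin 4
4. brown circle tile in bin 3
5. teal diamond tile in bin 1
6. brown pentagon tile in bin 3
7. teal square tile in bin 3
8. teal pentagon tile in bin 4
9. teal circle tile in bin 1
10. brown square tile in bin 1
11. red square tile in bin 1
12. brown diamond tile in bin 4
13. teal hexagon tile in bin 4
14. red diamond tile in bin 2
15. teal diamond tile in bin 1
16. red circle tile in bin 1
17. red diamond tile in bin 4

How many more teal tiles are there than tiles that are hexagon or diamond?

0

teal tiles: 7.
tiles that are hexagon or diamond: 7.
7 − 7 = 0.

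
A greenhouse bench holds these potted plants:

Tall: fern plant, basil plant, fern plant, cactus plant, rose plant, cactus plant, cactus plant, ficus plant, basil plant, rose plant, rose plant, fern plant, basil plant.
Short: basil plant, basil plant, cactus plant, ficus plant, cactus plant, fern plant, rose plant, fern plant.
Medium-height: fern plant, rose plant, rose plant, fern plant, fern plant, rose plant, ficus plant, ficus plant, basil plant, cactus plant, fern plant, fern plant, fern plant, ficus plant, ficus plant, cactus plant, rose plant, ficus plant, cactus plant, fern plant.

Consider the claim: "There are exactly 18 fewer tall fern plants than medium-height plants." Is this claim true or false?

|tall fern plants| = 3.
|medium-height plants| = 20.
The claim requires 20 − 3 (= 17) to equal 18, which does not hold.

False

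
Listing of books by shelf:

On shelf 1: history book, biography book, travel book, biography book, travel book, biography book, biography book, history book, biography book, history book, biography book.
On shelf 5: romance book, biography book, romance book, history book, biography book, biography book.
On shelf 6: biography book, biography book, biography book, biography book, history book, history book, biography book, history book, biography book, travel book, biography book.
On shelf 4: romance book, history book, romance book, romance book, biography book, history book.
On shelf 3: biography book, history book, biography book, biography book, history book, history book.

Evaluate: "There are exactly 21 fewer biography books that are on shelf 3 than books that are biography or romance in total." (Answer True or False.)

biography books on shelf 3: 3.
books that are biography or romance: 25.
The claim requires 25 − 3 (= 22) to equal 21, which does not hold.

False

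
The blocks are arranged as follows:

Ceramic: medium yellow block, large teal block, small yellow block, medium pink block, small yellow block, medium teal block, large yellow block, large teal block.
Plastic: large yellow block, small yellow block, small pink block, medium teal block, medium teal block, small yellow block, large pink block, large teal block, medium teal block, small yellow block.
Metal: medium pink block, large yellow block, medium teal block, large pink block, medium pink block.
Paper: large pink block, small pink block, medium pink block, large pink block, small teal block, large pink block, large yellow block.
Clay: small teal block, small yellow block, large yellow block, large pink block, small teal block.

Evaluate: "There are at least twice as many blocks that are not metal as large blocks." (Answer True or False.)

|blocks that are not metal| = 30.
|large blocks| = 14.
The claim requires 30 ≥ 2 × 14 = 28, which holds.

True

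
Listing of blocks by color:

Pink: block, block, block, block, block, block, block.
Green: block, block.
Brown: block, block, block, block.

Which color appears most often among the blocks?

Counts by color: pink 7, brown 4, green 2.
The maximum is 7, held uniquely by pink.

pink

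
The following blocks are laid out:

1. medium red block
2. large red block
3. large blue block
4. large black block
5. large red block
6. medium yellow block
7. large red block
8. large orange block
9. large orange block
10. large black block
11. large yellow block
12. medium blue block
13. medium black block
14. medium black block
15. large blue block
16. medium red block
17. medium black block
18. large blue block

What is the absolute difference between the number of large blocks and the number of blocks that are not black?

large blocks: 11. blocks that are not black: 13.
|11 − 13| = 13 − 11 = 2.

2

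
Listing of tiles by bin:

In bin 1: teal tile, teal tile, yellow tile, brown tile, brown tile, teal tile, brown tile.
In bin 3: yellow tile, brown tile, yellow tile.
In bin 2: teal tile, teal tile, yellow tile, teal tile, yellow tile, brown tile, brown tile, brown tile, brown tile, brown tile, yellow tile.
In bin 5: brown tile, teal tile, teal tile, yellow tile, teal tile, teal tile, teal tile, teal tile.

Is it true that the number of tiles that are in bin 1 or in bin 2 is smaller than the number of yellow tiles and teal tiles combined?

True

There are 18 tiles in bin 1 or in bin 2.
yellow tiles: 7; teal tiles: 12; combined: 7 + 12 = 19.
The claim requires 18 < 19, which holds.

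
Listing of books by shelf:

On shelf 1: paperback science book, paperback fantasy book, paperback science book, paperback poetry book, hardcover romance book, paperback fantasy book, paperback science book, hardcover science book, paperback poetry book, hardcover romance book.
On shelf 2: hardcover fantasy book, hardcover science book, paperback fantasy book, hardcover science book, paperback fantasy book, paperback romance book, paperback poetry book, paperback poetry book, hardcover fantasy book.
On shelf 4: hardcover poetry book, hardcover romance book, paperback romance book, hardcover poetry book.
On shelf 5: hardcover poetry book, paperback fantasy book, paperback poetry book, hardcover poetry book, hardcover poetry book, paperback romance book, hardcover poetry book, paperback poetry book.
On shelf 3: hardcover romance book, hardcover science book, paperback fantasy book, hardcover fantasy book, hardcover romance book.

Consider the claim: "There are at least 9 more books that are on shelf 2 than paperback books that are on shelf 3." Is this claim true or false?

False

|books on shelf 2| = 9.
|paperback books on shelf 3| = 1.
The claim requires 9 − 1 = 8 ≥ 9, which does not hold.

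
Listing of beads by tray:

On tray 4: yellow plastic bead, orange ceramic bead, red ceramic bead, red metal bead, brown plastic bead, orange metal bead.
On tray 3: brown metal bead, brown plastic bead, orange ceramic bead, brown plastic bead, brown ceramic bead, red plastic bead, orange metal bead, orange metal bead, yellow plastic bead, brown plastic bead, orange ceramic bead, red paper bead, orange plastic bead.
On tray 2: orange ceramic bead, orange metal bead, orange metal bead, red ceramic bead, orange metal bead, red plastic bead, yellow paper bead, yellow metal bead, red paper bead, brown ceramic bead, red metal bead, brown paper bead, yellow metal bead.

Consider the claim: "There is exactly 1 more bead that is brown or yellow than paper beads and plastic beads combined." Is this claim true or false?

beads that are brown or yellow: 13.
paper beads: 4; plastic beads: 9; combined: 4 + 9 = 13.
The claim requires 13 − 13 (= 0) to equal 1, which does not hold.

False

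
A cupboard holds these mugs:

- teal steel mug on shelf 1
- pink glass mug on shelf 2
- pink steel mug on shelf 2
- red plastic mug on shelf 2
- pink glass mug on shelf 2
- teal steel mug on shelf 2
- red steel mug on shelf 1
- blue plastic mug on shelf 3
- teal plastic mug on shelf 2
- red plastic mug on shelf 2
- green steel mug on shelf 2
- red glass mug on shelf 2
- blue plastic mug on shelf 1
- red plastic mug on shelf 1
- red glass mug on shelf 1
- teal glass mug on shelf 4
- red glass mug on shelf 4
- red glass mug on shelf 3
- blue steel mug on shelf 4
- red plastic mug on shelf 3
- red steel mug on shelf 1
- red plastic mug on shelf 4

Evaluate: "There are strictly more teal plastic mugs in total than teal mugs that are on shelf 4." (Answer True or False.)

False

teal plastic mugs: 1.
teal mugs on shelf 4: 1.
The claim requires 1 > 1, which does not hold.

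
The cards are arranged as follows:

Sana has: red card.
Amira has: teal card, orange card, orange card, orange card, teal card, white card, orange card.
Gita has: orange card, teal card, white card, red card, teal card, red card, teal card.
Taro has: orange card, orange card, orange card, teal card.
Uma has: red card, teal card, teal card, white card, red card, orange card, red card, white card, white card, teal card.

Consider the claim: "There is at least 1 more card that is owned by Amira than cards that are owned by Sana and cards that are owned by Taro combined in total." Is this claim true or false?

True

cards owned by Amira: 7.
cards owned by Sana: 1; cards owned by Taro: 4; combined: 1 + 4 = 5.
The claim requires 7 − 5 = 2 ≥ 1, which holds.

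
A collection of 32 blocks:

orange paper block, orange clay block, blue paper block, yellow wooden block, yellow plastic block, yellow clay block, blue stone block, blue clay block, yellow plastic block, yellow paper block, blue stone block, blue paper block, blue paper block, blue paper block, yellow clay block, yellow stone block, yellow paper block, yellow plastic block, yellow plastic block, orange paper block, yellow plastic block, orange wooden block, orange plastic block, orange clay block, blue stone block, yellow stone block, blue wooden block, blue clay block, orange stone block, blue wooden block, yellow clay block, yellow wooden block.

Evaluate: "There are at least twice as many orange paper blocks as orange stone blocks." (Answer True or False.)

orange paper blocks: 2.
orange stone blocks: 1.
The claim requires 2 ≥ 2 × 1 = 2, which holds.

True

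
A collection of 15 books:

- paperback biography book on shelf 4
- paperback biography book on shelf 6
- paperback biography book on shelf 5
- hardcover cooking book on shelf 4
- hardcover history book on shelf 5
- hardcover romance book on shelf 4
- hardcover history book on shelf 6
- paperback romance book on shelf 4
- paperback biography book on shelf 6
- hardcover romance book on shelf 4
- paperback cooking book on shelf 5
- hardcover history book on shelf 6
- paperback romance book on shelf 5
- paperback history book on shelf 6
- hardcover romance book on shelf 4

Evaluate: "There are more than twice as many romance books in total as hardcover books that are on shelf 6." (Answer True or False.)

There are 5 romance books.
There are 2 hardcover books on shelf 6.
The claim requires 5 > 2 × 2 = 4, which holds.

True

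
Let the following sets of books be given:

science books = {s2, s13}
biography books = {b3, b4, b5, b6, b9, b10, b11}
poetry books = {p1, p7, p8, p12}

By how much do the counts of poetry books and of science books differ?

poetry books: 4. science books: 2.
|4 − 2| = 4 − 2 = 2.

2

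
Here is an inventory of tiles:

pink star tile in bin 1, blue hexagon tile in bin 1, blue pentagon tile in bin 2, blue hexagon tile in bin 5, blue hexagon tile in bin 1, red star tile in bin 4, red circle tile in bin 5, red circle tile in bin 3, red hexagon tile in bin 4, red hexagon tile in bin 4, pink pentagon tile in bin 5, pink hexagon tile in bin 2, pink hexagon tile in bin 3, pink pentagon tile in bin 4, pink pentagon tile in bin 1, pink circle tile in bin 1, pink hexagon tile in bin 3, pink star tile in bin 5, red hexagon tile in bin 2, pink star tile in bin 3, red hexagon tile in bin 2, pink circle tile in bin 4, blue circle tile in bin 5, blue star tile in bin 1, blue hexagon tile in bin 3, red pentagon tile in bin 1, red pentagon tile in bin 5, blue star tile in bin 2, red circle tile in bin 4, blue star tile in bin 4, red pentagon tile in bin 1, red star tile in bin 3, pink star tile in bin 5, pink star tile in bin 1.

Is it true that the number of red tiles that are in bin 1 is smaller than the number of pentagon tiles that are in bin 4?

False

|red tiles in bin 1| = 2.
|pentagon tiles in bin 4| = 1.
The claim requires 2 < 1, which does not hold.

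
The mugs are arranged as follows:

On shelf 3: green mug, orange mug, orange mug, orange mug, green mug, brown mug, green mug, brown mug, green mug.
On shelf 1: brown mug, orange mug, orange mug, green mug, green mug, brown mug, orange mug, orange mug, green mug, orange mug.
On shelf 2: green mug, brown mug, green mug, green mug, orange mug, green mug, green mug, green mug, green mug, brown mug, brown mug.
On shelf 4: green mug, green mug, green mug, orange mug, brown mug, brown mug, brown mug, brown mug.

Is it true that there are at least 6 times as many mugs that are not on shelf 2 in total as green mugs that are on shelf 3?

mugs that are not on shelf 2: 27.
green mugs on shelf 3: 4.
The claim requires 27 ≥ 6 × 4 = 24, which holds.

True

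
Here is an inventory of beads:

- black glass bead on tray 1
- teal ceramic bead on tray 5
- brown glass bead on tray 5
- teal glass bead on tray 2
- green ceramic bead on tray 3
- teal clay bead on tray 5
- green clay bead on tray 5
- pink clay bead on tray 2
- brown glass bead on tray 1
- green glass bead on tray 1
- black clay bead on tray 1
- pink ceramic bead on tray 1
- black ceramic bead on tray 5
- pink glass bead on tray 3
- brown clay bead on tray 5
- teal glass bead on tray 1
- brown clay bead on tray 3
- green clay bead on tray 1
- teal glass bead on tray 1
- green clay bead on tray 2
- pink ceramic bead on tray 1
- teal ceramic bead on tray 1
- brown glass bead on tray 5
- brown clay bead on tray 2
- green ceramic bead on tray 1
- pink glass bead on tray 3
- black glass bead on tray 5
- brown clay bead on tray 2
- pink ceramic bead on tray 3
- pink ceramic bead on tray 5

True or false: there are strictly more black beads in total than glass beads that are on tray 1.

False

|black beads| = 4.
|glass beads on tray 1| = 5.
The claim requires 4 > 5, which does not hold.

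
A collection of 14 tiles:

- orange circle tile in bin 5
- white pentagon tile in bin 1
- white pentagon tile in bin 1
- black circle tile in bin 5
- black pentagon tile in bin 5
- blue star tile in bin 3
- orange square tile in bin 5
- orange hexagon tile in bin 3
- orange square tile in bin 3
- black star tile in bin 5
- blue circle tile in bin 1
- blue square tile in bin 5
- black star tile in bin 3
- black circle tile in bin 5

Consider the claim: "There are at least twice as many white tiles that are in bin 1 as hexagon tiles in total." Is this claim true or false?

True

white tiles in bin 1: 2.
hexagon tiles: 1.
The claim requires 2 ≥ 2 × 1 = 2, which holds.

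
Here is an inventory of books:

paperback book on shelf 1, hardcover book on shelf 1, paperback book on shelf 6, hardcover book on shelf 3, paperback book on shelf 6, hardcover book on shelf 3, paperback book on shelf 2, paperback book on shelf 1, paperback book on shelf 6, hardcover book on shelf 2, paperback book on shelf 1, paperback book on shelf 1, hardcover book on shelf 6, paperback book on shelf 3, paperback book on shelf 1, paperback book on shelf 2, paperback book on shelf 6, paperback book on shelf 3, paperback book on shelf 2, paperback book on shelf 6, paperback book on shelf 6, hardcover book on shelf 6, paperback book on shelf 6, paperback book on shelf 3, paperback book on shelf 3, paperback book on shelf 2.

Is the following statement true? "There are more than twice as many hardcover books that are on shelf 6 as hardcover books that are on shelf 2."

False

|hardcover books on shelf 6| = 2.
|hardcover books on shelf 2| = 1.
The claim requires 2 > 2 × 1 = 2, which does not hold.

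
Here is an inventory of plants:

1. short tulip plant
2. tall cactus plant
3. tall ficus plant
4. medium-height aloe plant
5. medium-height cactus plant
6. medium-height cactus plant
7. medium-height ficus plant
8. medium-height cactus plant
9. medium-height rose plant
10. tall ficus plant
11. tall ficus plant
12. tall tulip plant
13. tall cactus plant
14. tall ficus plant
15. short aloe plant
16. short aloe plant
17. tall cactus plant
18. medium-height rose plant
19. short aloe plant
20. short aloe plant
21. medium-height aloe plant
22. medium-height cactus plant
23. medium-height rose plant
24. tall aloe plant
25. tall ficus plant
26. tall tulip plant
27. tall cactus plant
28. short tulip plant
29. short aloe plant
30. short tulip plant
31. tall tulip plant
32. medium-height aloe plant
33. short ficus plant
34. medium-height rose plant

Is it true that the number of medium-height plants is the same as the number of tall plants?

There are 12 medium-height plants.
There are 13 tall plants.
The claim requires 12 = 13, which does not hold.

False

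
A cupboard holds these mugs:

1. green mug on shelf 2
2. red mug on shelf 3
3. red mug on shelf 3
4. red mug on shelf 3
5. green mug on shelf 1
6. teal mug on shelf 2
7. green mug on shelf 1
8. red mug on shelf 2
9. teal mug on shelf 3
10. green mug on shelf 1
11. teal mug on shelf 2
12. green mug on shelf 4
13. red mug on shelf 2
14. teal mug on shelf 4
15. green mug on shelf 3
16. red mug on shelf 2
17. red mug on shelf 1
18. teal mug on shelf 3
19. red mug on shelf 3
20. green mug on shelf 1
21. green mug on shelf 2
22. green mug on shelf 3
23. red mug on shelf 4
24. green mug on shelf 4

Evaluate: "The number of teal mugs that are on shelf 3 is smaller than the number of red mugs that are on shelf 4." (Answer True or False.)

|teal mugs on shelf 3| = 2.
|red mugs on shelf 4| = 1.
The claim requires 2 < 1, which does not hold.

False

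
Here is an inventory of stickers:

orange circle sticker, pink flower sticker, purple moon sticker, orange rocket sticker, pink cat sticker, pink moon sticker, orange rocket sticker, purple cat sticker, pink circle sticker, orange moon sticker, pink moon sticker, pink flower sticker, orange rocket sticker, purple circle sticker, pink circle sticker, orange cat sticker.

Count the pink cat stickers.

1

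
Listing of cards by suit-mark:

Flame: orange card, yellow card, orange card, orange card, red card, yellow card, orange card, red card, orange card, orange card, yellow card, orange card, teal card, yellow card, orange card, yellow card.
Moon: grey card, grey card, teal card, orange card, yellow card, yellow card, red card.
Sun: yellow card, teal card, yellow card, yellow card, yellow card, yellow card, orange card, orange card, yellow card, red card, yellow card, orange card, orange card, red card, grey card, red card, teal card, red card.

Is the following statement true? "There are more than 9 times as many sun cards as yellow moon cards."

False

|sun cards| = 18.
|yellow moon cards| = 2.
The claim requires 18 > 9 × 2 = 18, which does not hold.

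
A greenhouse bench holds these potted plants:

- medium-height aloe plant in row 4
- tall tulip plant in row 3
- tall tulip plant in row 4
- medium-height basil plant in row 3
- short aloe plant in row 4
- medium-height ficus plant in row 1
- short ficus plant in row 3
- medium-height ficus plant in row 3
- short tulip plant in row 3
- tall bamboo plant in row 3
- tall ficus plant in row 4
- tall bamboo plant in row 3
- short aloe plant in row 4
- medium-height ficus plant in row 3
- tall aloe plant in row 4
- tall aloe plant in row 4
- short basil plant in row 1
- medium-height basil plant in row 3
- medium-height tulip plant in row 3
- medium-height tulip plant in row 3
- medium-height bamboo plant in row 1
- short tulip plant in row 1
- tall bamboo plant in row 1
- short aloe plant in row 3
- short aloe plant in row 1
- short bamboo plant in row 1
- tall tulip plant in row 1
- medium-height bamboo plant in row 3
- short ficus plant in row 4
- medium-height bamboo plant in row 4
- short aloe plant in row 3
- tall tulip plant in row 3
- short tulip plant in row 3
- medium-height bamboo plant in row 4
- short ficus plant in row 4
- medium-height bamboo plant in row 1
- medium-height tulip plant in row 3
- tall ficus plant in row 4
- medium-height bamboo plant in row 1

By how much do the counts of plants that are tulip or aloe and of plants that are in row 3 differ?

plants that are tulip or aloe: 18. plants in row 3: 17.
|18 − 17| = 18 − 17 = 1.

1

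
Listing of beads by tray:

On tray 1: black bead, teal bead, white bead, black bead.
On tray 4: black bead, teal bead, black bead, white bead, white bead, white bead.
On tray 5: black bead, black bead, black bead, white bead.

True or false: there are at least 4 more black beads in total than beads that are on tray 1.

False

|black beads| = 7.
|beads on tray 1| = 4.
The claim requires 7 − 4 = 3 ≥ 4, which does not hold.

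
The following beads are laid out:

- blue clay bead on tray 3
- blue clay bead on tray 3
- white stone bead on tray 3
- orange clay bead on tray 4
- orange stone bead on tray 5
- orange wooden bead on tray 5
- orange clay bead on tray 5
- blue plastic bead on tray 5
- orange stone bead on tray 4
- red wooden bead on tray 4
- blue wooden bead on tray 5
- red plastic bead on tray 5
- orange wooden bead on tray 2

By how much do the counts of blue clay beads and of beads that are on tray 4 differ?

blue clay beads: 2. beads on tray 4: 3.
|2 − 3| = 3 − 2 = 1.

1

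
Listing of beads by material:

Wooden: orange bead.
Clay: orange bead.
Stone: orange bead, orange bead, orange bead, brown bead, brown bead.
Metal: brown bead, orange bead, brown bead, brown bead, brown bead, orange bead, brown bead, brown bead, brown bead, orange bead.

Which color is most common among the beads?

Counts by color: brown 9, orange 8.
The maximum is 9, held uniquely by brown.

brown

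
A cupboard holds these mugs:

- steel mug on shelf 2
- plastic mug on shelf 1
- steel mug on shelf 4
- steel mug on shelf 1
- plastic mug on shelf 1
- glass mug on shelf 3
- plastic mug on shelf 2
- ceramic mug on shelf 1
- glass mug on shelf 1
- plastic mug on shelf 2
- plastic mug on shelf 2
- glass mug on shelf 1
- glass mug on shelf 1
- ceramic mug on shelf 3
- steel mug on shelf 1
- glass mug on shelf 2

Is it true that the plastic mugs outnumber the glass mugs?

False

|plastic mugs| = 5.
|glass mugs| = 5.
The claim requires 5 > 5, which does not hold.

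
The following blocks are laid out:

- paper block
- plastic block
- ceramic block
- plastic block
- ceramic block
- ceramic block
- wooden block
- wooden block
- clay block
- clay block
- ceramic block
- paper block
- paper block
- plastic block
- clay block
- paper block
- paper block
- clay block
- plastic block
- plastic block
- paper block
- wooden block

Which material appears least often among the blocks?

Counts by material: paper 6, plastic 5, clay 4, ceramic 4, wooden 3.
The minimum is 3, held uniquely by wooden.

wooden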